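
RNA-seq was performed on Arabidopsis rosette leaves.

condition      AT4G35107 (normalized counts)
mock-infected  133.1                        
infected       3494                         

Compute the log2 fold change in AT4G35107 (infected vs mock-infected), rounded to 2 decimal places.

Fold change = 3494 / 133.1 = 26.2509
log2(26.2509) = 4.714

4.71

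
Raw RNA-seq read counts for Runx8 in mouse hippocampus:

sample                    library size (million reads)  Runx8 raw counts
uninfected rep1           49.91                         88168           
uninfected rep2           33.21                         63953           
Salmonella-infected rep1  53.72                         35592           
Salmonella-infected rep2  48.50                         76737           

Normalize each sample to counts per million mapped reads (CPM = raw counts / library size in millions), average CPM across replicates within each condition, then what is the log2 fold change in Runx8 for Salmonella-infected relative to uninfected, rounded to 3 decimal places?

-0.718

CPM(uninfected rep1) = 88168 / 49.91 = 1766.5398
CPM(uninfected rep2) = 63953 / 33.21 = 1925.7151
CPM(Salmonella-infected rep1) = 35592 / 53.72 = 662.5465
CPM(Salmonella-infected rep2) = 76737 / 48.50 = 1582.2062
mean CPM(uninfected) = 1846.1275; mean CPM(Salmonella-infected) = 1122.3764
Fold change = 1122.3764 / 1846.1275 = 0.60796
log2(0.60796) = -0.7179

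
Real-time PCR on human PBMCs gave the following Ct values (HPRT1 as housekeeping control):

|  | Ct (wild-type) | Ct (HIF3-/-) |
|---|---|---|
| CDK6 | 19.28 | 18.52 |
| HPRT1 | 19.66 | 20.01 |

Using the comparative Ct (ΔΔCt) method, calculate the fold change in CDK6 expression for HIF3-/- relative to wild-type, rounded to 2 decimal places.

ΔCt(wild-type) = 19.280 − 19.660 = -0.380
ΔCt(HIF3-/-) = 18.520 − 20.010 = -1.490
ΔΔCt = -1.490 − (-0.380) = -1.110
Fold change = 2^(−(-1.110)) = 2^1.110 = 2.158

2.16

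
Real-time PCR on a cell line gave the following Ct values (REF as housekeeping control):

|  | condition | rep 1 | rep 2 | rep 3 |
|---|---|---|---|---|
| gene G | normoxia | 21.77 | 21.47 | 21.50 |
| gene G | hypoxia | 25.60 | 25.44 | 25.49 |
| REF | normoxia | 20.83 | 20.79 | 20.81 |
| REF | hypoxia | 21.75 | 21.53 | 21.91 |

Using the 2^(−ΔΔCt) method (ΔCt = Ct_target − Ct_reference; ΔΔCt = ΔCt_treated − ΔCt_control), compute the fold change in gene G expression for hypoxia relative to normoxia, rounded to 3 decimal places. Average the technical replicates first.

0.124

Mean Ct: gene G normoxia 21.580; gene G hypoxia 25.510; REF normoxia 20.810; REF hypoxia 21.730
ΔCt(normoxia) = 21.580 − 20.810 = 0.770
ΔCt(hypoxia) = 25.510 − 21.730 = 3.780
ΔΔCt = 3.780 − 0.770 = 3.010
Fold change = 2^(−3.010) = 0.1241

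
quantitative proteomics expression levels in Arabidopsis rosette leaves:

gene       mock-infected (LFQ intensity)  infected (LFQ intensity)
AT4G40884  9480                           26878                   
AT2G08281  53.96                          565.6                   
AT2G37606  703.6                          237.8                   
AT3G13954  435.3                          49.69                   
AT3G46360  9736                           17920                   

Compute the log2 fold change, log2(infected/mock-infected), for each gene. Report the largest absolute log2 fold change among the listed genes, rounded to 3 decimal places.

log2(26878/9480) = 1.503  (AT4G40884)
log2(565.6/53.96) = 3.390  (AT2G08281)
log2(237.8/703.6) = -1.565  (AT2G37606)
log2(49.69/435.3) = -3.131  (AT3G13954)
log2(17920/9736) = 0.880  (AT3G46360)
The largest magnitude belongs to AT2G08281.

3.390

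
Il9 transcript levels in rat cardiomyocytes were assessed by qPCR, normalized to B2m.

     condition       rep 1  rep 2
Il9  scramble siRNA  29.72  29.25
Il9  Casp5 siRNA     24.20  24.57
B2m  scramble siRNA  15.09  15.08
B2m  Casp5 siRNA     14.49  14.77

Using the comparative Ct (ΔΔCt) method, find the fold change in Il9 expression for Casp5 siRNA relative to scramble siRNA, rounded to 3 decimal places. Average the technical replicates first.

25.020

Mean Ct: Il9 scramble siRNA 29.485; Il9 Casp5 siRNA 24.385; B2m scramble siRNA 15.085; B2m Casp5 siRNA 14.630
ΔCt(scramble siRNA) = 29.485 − 15.085 = 14.400
ΔCt(Casp5 siRNA) = 24.385 − 14.630 = 9.755
ΔΔCt = 9.755 − 14.400 = -4.645
Fold change = 2^(−(-4.645)) = 2^4.645 = 25.0198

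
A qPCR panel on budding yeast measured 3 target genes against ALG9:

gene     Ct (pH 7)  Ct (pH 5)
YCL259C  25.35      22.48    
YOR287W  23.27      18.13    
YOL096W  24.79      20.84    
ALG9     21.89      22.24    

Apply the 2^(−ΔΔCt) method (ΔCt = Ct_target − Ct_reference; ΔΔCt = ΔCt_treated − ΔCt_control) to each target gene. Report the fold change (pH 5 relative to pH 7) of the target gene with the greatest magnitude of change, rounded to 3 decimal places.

44.942

YCL259C: ΔΔCt = (22.48−22.24) − (25.35−21.89) = 0.24 − 3.46 = -3.22; fold change = 2^3.22 = 9.318
YOR287W: ΔΔCt = (18.13−22.24) − (23.27−21.89) = -4.11 − 1.38 = -5.49; fold change = 2^5.49 = 44.942
YOL096W: ΔΔCt = (20.84−22.24) − (24.79−21.89) = -1.40 − 2.90 = -4.30; fold change = 2^4.30 = 19.698
YOR287W has the largest |ΔΔCt| = 5.49.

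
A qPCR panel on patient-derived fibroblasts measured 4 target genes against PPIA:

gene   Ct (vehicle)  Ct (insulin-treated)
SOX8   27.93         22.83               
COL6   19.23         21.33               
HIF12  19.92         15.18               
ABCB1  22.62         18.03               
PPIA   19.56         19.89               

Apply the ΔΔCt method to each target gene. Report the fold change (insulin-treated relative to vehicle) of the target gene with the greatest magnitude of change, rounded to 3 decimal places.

43.111

SOX8: ΔΔCt = (22.83−19.89) − (27.93−19.56) = 2.94 − 8.37 = -5.43; fold change = 2^5.43 = 43.111
COL6: ΔΔCt = (21.33−19.89) − (19.23−19.56) = 1.44 − (-0.33) = 1.77; fold change = 2^-1.77 = 0.293
HIF12: ΔΔCt = (15.18−19.89) − (19.92−19.56) = -4.71 − 0.36 = -5.07; fold change = 2^5.07 = 33.591
ABCB1: ΔΔCt = (18.03−19.89) − (22.62−19.56) = -1.86 − 3.06 = -4.92; fold change = 2^4.92 = 30.274
SOX8 has the largest |ΔΔCt| = 5.43.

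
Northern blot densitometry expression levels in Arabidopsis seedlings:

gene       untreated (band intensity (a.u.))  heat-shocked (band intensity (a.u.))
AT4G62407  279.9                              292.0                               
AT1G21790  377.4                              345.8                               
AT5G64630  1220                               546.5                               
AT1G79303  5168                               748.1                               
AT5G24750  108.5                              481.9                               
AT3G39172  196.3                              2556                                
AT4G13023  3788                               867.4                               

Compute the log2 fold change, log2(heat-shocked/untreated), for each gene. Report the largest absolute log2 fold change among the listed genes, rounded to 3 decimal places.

log2(292.0/279.9) = 0.061  (AT4G62407)
log2(345.8/377.4) = -0.126  (AT1G21790)
log2(546.5/1220) = -1.159  (AT5G64630)
log2(748.1/5168) = -2.788  (AT1G79303)
log2(481.9/108.5) = 2.151  (AT5G24750)
log2(2556/196.3) = 3.703  (AT3G39172)
log2(867.4/3788) = -2.127  (AT4G13023)
The largest magnitude belongs to AT3G39172.

3.703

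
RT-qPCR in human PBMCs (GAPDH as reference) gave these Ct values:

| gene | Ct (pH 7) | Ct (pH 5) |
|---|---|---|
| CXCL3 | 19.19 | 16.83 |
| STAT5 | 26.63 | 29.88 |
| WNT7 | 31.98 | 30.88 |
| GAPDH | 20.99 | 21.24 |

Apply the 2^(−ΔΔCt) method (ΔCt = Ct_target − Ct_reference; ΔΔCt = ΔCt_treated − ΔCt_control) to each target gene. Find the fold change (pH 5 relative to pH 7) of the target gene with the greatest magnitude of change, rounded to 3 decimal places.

0.125

CXCL3: ΔΔCt = (16.83−21.24) − (19.19−20.99) = -4.41 − (-1.80) = -2.61; fold change = 2^2.61 = 6.105
STAT5: ΔΔCt = (29.88−21.24) − (26.63−20.99) = 8.64 − 5.64 = 3.00; fold change = 2^-3.00 = 0.125
WNT7: ΔΔCt = (30.88−21.24) − (31.98−20.99) = 9.64 − 10.99 = -1.35; fold change = 2^1.35 = 2.549
STAT5 has the largest |ΔΔCt| = 3.00.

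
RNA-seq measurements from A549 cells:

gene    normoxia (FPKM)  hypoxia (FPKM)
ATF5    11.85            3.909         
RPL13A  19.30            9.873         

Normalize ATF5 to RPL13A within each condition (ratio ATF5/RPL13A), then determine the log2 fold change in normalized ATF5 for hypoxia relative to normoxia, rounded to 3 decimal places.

-0.633

ATF5/RPL13A (normoxia) = 11.85 / 19.30 = 0.61399
ATF5/RPL13A (hypoxia) = 3.909 / 9.873 = 0.39593
Fold change = 0.39593 / 0.61399 = 0.6448
log2(0.6448) = -0.6330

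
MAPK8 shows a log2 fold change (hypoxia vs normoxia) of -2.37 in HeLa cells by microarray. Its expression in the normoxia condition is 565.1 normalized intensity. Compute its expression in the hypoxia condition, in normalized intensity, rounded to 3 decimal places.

109.316

Fold change = 2^(-2.37) = 0.1934
hypoxia expression = 565.1 × 0.1934 = 109.316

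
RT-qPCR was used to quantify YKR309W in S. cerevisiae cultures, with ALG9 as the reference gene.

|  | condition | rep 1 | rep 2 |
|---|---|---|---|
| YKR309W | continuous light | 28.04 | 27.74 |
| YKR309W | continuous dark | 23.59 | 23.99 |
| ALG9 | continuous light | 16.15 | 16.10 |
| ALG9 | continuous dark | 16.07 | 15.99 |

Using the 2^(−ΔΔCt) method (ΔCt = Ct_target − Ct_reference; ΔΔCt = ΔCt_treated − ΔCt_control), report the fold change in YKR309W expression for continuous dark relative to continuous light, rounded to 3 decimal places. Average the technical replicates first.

Mean Ct: YKR309W continuous light 27.890; YKR309W continuous dark 23.790; ALG9 continuous light 16.125; ALG9 continuous dark 16.030
ΔCt(continuous light) = 27.890 − 16.125 = 11.765
ΔCt(continuous dark) = 23.790 − 16.030 = 7.760
ΔΔCt = 7.760 − 11.765 = -4.005
Fold change = 2^(−(-4.005)) = 2^4.005 = 16.0555

16.056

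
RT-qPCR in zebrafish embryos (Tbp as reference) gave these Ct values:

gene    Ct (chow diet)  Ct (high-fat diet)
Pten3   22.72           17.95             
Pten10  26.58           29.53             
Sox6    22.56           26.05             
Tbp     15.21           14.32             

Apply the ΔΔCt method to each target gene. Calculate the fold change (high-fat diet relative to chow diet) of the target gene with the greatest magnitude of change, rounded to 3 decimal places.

0.048

Pten3: ΔΔCt = (17.95−14.32) − (22.72−15.21) = 3.63 − 7.51 = -3.88; fold change = 2^3.88 = 14.723
Pten10: ΔΔCt = (29.53−14.32) − (26.58−15.21) = 15.21 − 11.37 = 3.84; fold change = 2^-3.84 = 0.070
Sox6: ΔΔCt = (26.05−14.32) − (22.56−15.21) = 11.73 − 7.35 = 4.38; fold change = 2^-4.38 = 0.048
Sox6 has the largest |ΔΔCt| = 4.38.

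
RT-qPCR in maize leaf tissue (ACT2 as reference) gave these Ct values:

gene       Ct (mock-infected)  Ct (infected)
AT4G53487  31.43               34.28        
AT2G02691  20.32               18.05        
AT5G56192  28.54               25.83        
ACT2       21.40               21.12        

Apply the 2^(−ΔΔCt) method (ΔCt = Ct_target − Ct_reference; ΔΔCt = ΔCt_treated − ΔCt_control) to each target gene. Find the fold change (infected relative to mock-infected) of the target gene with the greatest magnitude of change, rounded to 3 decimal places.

AT4G53487: ΔΔCt = (34.28−21.12) − (31.43−21.40) = 13.16 − 10.03 = 3.13; fold change = 2^-3.13 = 0.114
AT2G02691: ΔΔCt = (18.05−21.12) − (20.32−21.40) = -3.07 − (-1.08) = -1.99; fold change = 2^1.99 = 3.972
AT5G56192: ΔΔCt = (25.83−21.12) − (28.54−21.40) = 4.71 − 7.14 = -2.43; fold change = 2^2.43 = 5.389
AT4G53487 has the largest |ΔΔCt| = 3.13.

0.114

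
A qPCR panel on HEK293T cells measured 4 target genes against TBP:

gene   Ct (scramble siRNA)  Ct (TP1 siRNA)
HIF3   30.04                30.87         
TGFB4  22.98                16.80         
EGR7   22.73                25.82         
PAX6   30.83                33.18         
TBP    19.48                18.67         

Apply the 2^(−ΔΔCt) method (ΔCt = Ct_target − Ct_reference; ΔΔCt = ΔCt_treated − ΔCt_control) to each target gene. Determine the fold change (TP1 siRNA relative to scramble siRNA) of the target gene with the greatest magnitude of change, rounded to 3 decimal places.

HIF3: ΔΔCt = (30.87−18.67) − (30.04−19.48) = 12.20 − 10.56 = 1.64; fold change = 2^-1.64 = 0.321
TGFB4: ΔΔCt = (16.80−18.67) − (22.98−19.48) = -1.87 − 3.50 = -5.37; fold change = 2^5.37 = 41.355
EGR7: ΔΔCt = (25.82−18.67) − (22.73−19.48) = 7.15 − 3.25 = 3.90; fold change = 2^-3.90 = 0.067
PAX6: ΔΔCt = (33.18−18.67) − (30.83−19.48) = 14.51 − 11.35 = 3.16; fold change = 2^-3.16 = 0.112
TGFB4 has the largest |ΔΔCt| = 5.37.

41.355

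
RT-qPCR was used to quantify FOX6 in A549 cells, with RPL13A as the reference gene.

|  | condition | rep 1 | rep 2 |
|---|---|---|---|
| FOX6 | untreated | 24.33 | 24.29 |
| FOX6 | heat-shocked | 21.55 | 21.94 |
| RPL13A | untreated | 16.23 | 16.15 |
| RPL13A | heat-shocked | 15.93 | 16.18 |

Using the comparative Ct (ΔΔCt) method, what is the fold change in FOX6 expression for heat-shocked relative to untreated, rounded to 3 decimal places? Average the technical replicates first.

5.389

Mean Ct: FOX6 untreated 24.310; FOX6 heat-shocked 21.745; RPL13A untreated 16.190; RPL13A heat-shocked 16.055
ΔCt(untreated) = 24.310 − 16.190 = 8.120
ΔCt(heat-shocked) = 21.745 − 16.055 = 5.690
ΔΔCt = 5.690 − 8.120 = -2.430
Fold change = 2^(−(-2.430)) = 2^2.430 = 5.3889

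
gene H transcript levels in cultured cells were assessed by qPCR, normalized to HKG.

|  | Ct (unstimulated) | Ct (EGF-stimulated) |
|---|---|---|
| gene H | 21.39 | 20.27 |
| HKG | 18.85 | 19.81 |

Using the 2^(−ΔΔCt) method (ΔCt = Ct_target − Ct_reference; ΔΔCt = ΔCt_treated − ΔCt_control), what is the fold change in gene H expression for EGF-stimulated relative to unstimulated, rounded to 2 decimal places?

ΔCt(unstimulated) = 21.390 − 18.850 = 2.540
ΔCt(EGF-stimulated) = 20.270 − 19.810 = 0.460
ΔΔCt = 0.460 − 2.540 = -2.080
Fold change = 2^(−(-2.080)) = 2^2.080 = 4.228

4.23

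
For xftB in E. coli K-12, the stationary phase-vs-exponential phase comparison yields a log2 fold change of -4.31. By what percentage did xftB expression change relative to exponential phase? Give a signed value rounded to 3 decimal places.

Fold change = 2^(-4.31) = 0.0504
Percent change = (FC − 1) × 100% = (0.0504 − 1) × 100 = -94.958%

-94.958%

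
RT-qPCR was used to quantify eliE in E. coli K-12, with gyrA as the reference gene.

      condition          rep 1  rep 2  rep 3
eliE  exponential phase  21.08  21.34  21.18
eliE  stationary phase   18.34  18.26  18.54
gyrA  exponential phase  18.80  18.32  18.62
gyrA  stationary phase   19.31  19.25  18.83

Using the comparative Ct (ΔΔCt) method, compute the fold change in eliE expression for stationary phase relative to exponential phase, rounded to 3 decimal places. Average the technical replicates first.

10.339

Mean Ct: eliE exponential phase 21.200; eliE stationary phase 18.380; gyrA exponential phase 18.580; gyrA stationary phase 19.130
ΔCt(exponential phase) = 21.200 − 18.580 = 2.620
ΔCt(stationary phase) = 18.380 − 19.130 = -0.750
ΔΔCt = -0.750 − 2.620 = -3.370
Fold change = 2^(−(-3.370)) = 2^3.370 = 10.3388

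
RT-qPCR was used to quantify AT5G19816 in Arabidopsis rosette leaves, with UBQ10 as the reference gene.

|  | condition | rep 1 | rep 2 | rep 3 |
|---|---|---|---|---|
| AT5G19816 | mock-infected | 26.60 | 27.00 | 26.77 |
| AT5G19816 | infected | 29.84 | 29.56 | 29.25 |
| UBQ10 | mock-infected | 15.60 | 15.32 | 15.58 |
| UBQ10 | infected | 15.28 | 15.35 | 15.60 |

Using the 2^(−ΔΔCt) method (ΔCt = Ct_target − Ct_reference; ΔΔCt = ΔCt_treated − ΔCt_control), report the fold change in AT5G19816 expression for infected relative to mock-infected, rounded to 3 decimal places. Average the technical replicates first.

0.139

Mean Ct: AT5G19816 mock-infected 26.790; AT5G19816 infected 29.550; UBQ10 mock-infected 15.500; UBQ10 infected 15.410
ΔCt(mock-infected) = 26.790 − 15.500 = 11.290
ΔCt(infected) = 29.550 − 15.410 = 14.140
ΔΔCt = 14.140 − 11.290 = 2.850
Fold change = 2^(−2.850) = 0.1387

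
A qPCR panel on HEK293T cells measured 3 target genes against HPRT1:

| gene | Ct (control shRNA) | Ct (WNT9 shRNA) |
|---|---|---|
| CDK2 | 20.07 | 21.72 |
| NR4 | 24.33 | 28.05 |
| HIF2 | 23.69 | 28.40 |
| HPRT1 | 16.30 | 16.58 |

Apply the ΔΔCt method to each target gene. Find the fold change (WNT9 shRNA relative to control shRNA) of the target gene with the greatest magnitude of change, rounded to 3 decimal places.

CDK2: ΔΔCt = (21.72−16.58) − (20.07−16.30) = 5.14 − 3.77 = 1.37; fold change = 2^-1.37 = 0.387
NR4: ΔΔCt = (28.05−16.58) − (24.33−16.30) = 11.47 − 8.03 = 3.44; fold change = 2^-3.44 = 0.092
HIF2: ΔΔCt = (28.40−16.58) − (23.69−16.30) = 11.82 − 7.39 = 4.43; fold change = 2^-4.43 = 0.046
HIF2 has the largest |ΔΔCt| = 4.43.

0.046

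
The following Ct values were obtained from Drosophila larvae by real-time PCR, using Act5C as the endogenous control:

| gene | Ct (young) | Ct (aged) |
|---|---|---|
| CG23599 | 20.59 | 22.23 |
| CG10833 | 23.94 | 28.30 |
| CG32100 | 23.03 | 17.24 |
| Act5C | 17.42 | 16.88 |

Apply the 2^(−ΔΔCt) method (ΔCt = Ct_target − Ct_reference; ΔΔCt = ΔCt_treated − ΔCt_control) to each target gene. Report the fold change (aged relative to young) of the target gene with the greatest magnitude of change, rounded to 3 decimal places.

38.055

CG23599: ΔΔCt = (22.23−16.88) − (20.59−17.42) = 5.35 − 3.17 = 2.18; fold change = 2^-2.18 = 0.221
CG10833: ΔΔCt = (28.30−16.88) − (23.94−17.42) = 11.42 − 6.52 = 4.90; fold change = 2^-4.90 = 0.033
CG32100: ΔΔCt = (17.24−16.88) − (23.03−17.42) = 0.36 − 5.61 = -5.25; fold change = 2^5.25 = 38.055
CG32100 has the largest |ΔΔCt| = 5.25.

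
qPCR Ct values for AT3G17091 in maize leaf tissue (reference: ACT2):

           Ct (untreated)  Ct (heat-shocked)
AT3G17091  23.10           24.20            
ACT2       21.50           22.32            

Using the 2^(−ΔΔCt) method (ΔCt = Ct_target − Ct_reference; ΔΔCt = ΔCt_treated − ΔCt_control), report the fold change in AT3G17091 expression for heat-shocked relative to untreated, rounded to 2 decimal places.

0.82

ΔCt(untreated) = 23.100 − 21.500 = 1.600
ΔCt(heat-shocked) = 24.200 − 22.320 = 1.880
ΔΔCt = 1.880 − 1.600 = 0.280
Fold change = 2^(−0.280) = 0.824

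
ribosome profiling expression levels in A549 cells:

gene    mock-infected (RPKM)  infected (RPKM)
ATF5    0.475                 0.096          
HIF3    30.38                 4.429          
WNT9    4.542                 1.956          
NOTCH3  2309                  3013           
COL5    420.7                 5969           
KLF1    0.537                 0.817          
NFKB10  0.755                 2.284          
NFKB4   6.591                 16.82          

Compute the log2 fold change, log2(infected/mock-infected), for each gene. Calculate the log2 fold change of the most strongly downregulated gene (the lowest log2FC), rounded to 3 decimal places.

log2(0.096/0.475) = -2.307  (ATF5)
log2(4.429/30.38) = -2.778  (HIF3)
log2(1.956/4.542) = -1.215  (WNT9)
log2(3013/2309) = 0.384  (NOTCH3)
log2(5969/420.7) = 3.827  (COL5)
log2(0.817/0.537) = 0.605  (KLF1)
log2(2.284/0.755) = 1.597  (NFKB10)
log2(16.82/6.591) = 1.352  (NFKB4)
HIF3 is most strongly downregulated.

-2.778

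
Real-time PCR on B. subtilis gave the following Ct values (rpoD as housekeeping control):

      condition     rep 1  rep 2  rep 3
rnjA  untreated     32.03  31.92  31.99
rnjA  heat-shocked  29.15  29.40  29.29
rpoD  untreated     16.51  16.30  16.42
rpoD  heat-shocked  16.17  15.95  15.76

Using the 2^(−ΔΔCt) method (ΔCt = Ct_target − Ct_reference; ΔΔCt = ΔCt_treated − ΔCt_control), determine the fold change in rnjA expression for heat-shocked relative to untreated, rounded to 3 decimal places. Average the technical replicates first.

4.757

Mean Ct: rnjA untreated 31.980; rnjA heat-shocked 29.280; rpoD untreated 16.410; rpoD heat-shocked 15.960
ΔCt(untreated) = 31.980 − 16.410 = 15.570
ΔCt(heat-shocked) = 29.280 − 15.960 = 13.320
ΔΔCt = 13.320 − 15.570 = -2.250
Fold change = 2^(−(-2.250)) = 2^2.250 = 4.7568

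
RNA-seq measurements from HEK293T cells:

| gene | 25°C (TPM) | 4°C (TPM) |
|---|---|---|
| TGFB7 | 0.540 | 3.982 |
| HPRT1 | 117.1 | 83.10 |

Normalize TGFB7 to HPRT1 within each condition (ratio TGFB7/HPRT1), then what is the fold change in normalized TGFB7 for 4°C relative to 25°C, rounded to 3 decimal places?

10.391

TGFB7/HPRT1 (25°C) = 0.540 / 117.1 = 0.0046114
TGFB7/HPRT1 (4°C) = 3.982 / 83.10 = 0.047918
Fold change = 0.047918 / 0.0046114 = 10.3911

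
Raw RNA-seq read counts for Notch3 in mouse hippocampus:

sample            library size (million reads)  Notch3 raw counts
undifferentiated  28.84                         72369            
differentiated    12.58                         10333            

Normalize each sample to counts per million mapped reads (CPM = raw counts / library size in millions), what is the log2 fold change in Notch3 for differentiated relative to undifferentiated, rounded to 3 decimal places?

CPM(undifferentiated) = 72369 / 28.84 = 2509.3273
CPM(differentiated) = 10333 / 12.58 = 821.3831
Fold change = 821.3831 / 2509.3273 = 0.32733
log2(0.32733) = -1.6112

-1.611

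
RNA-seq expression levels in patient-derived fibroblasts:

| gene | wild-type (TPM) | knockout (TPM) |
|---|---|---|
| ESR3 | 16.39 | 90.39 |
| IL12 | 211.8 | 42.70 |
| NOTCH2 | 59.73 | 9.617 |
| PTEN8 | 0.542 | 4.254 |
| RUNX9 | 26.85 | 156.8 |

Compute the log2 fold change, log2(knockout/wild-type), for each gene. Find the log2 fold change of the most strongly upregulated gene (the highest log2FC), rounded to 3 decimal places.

2.972

log2(90.39/16.39) = 2.463  (ESR3)
log2(42.70/211.8) = -2.310  (IL12)
log2(9.617/59.73) = -2.635  (NOTCH2)
log2(4.254/0.542) = 2.972  (PTEN8)
log2(156.8/26.85) = 2.546  (RUNX9)
PTEN8 is most strongly upregulated.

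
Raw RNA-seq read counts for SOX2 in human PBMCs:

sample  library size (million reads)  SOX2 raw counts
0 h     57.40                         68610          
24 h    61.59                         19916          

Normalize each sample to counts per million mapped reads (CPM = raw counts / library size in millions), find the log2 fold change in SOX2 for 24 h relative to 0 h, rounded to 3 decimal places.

-1.886

CPM(0 h) = 68610 / 57.40 = 1195.2962
CPM(24 h) = 19916 / 61.59 = 323.3642
Fold change = 323.3642 / 1195.2962 = 0.27053
log2(0.27053) = -1.8861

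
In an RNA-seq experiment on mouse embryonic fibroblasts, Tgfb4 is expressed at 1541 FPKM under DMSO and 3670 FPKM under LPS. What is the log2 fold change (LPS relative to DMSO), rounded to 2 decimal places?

1.25

Fold change = 3670 / 1541 = 2.3816
log2(2.3816) = 1.252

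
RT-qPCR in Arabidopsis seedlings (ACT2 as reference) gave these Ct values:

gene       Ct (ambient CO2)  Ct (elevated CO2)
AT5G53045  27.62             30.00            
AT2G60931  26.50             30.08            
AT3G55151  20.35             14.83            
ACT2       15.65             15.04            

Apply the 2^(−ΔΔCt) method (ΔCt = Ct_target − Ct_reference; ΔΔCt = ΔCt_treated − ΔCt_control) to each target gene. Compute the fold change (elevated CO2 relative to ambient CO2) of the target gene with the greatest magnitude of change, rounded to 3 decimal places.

AT5G53045: ΔΔCt = (30.00−15.04) − (27.62−15.65) = 14.96 − 11.97 = 2.99; fold change = 2^-2.99 = 0.126
AT2G60931: ΔΔCt = (30.08−15.04) − (26.50−15.65) = 15.04 − 10.85 = 4.19; fold change = 2^-4.19 = 0.055
AT3G55151: ΔΔCt = (14.83−15.04) − (20.35−15.65) = -0.21 − 4.70 = -4.91; fold change = 2^4.91 = 30.065
AT3G55151 has the largest |ΔΔCt| = 4.91.

30.065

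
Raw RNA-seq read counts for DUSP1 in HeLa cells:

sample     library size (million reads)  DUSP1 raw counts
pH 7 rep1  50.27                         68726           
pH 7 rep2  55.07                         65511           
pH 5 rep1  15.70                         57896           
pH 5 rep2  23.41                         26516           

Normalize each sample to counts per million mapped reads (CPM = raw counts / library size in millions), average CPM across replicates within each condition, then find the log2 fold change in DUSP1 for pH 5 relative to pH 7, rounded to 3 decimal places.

0.915

CPM(pH 7 rep1) = 68726 / 50.27 = 1367.1375
CPM(pH 7 rep2) = 65511 / 55.07 = 1189.5951
CPM(pH 5 rep1) = 57896 / 15.70 = 3687.6433
CPM(pH 5 rep2) = 26516 / 23.41 = 1132.6783
mean CPM(pH 7) = 1278.3663; mean CPM(pH 5) = 2410.1608
Fold change = 2410.1608 / 1278.3663 = 1.88534
log2(1.88534) = 0.9148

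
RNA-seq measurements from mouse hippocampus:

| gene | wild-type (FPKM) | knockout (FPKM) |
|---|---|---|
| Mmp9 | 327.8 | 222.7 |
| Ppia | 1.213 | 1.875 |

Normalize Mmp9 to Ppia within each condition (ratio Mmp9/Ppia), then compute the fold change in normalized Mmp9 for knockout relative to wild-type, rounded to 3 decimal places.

0.440

Mmp9/Ppia (wild-type) = 327.8 / 1.213 = 270.24
Mmp9/Ppia (knockout) = 222.7 / 1.875 = 118.77
Fold change = 118.77 / 270.24 = 0.4395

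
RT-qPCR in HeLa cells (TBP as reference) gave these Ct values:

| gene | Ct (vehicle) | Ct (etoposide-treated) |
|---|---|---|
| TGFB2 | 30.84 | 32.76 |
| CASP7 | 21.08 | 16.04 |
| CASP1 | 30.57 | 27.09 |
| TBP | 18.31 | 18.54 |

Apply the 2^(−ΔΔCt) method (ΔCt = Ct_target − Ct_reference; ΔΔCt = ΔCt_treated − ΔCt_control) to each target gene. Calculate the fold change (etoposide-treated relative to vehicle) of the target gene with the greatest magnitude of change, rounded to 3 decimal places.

38.586

TGFB2: ΔΔCt = (32.76−18.54) − (30.84−18.31) = 14.22 − 12.53 = 1.69; fold change = 2^-1.69 = 0.310
CASP7: ΔΔCt = (16.04−18.54) − (21.08−18.31) = -2.50 − 2.77 = -5.27; fold change = 2^5.27 = 38.586
CASP1: ΔΔCt = (27.09−18.54) − (30.57−18.31) = 8.55 − 12.26 = -3.71; fold change = 2^3.71 = 13.086
CASP7 has the largest |ΔΔCt| = 5.27.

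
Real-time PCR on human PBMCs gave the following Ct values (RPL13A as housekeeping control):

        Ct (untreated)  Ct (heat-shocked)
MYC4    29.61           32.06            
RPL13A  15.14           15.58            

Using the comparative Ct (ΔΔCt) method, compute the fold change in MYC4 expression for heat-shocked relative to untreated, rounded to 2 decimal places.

0.25

ΔCt(untreated) = 29.610 − 15.140 = 14.470
ΔCt(heat-shocked) = 32.060 − 15.580 = 16.480
ΔΔCt = 16.480 − 14.470 = 2.010
Fold change = 2^(−2.010) = 0.248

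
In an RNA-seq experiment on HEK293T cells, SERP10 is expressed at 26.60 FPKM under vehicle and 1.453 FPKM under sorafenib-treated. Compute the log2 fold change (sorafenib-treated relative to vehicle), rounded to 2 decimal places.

-4.19

Fold change = 1.453 / 26.60 = 0.0546
log2(0.0546) = -4.194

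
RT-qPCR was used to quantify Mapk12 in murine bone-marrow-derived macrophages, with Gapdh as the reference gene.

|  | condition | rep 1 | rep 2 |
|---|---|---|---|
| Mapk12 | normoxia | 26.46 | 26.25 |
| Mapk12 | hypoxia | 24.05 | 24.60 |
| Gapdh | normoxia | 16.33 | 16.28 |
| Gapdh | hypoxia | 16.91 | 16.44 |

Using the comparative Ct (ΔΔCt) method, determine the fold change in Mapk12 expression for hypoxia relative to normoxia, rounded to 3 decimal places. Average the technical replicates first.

Mean Ct: Mapk12 normoxia 26.355; Mapk12 hypoxia 24.325; Gapdh normoxia 16.305; Gapdh hypoxia 16.675
ΔCt(normoxia) = 26.355 − 16.305 = 10.050
ΔCt(hypoxia) = 24.325 − 16.675 = 7.650
ΔΔCt = 7.650 − 10.050 = -2.400
Fold change = 2^(−(-2.400)) = 2^2.400 = 5.2780

5.278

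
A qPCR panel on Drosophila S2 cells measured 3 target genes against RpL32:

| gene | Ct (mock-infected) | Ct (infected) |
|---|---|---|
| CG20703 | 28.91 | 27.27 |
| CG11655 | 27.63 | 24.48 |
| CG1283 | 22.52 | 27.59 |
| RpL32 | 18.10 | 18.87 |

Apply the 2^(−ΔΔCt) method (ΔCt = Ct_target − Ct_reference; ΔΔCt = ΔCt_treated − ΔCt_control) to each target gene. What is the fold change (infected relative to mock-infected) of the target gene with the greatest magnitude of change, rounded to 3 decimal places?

CG20703: ΔΔCt = (27.27−18.87) − (28.91−18.10) = 8.40 − 10.81 = -2.41; fold change = 2^2.41 = 5.315
CG11655: ΔΔCt = (24.48−18.87) − (27.63−18.10) = 5.61 − 9.53 = -3.92; fold change = 2^3.92 = 15.137
CG1283: ΔΔCt = (27.59−18.87) − (22.52−18.10) = 8.72 − 4.42 = 4.30; fold change = 2^-4.30 = 0.051
CG1283 has the largest |ΔΔCt| = 4.30.

0.051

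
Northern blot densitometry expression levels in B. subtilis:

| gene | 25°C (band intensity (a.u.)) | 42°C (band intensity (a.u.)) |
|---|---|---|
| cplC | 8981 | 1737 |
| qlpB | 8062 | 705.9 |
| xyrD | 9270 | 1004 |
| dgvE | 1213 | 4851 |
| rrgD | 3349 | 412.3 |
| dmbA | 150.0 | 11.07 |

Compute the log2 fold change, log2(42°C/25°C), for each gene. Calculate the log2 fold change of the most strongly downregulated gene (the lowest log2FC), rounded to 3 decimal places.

-3.760

log2(1737/8981) = -2.370  (cplC)
log2(705.9/8062) = -3.514  (qlpB)
log2(1004/9270) = -3.207  (xyrD)
log2(4851/1213) = 2.000  (dgvE)
log2(412.3/3349) = -3.022  (rrgD)
log2(11.07/150.0) = -3.760  (dmbA)
dmbA is most strongly downregulated.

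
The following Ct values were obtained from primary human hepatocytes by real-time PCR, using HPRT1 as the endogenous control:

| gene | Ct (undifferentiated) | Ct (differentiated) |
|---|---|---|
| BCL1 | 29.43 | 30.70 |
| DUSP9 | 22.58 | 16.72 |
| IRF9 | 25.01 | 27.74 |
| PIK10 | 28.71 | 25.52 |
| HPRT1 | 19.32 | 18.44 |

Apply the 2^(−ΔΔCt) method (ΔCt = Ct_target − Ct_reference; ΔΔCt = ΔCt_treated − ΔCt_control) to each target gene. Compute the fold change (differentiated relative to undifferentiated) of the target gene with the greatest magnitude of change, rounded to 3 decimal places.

BCL1: ΔΔCt = (30.70−18.44) − (29.43−19.32) = 12.26 − 10.11 = 2.15; fold change = 2^-2.15 = 0.225
DUSP9: ΔΔCt = (16.72−18.44) − (22.58−19.32) = -1.72 − 3.26 = -4.98; fold change = 2^4.98 = 31.559
IRF9: ΔΔCt = (27.74−18.44) − (25.01−19.32) = 9.30 − 5.69 = 3.61; fold change = 2^-3.61 = 0.082
PIK10: ΔΔCt = (25.52−18.44) − (28.71−19.32) = 7.08 − 9.39 = -2.31; fold change = 2^2.31 = 4.959
DUSP9 has the largest |ΔΔCt| = 4.98.

31.559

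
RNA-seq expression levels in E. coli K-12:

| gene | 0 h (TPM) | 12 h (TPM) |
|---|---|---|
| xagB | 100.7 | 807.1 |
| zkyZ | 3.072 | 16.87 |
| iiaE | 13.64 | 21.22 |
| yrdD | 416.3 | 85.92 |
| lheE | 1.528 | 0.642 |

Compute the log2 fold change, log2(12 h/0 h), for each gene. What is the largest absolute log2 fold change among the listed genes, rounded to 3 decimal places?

log2(807.1/100.7) = 3.003  (xagB)
log2(16.87/3.072) = 2.457  (zkyZ)
log2(21.22/13.64) = 0.638  (iiaE)
log2(85.92/416.3) = -2.277  (yrdD)
log2(0.642/1.528) = -1.251  (lheE)
The largest magnitude belongs to xagB.

3.003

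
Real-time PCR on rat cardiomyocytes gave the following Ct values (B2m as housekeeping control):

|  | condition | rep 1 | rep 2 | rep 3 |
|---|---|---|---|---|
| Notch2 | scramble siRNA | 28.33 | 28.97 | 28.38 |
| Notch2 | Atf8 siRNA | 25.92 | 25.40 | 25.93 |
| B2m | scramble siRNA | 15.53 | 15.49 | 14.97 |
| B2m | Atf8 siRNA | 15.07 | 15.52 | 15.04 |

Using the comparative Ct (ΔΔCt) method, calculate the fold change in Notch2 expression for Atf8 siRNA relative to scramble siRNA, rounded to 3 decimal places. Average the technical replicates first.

6.453

Mean Ct: Notch2 scramble siRNA 28.560; Notch2 Atf8 siRNA 25.750; B2m scramble siRNA 15.330; B2m Atf8 siRNA 15.210
ΔCt(scramble siRNA) = 28.560 − 15.330 = 13.230
ΔCt(Atf8 siRNA) = 25.750 − 15.210 = 10.540
ΔΔCt = 10.540 − 13.230 = -2.690
Fold change = 2^(−(-2.690)) = 2^2.690 = 6.4531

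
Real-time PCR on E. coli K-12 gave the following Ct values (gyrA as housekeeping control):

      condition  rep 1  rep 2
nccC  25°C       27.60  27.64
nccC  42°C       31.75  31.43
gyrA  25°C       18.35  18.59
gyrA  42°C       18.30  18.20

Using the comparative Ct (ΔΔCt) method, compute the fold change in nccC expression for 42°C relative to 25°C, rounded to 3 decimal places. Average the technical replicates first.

0.055

Mean Ct: nccC 25°C 27.620; nccC 42°C 31.590; gyrA 25°C 18.470; gyrA 42°C 18.250
ΔCt(25°C) = 27.620 − 18.470 = 9.150
ΔCt(42°C) = 31.590 − 18.250 = 13.340
ΔΔCt = 13.340 − 9.150 = 4.190
Fold change = 2^(−4.190) = 0.0548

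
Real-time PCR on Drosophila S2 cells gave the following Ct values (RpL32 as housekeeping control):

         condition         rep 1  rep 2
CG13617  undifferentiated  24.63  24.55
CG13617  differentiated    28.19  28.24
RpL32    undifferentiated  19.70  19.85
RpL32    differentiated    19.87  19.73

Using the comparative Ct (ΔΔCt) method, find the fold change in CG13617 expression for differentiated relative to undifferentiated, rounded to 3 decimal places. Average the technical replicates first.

0.082

Mean Ct: CG13617 undifferentiated 24.590; CG13617 differentiated 28.215; RpL32 undifferentiated 19.775; RpL32 differentiated 19.800
ΔCt(undifferentiated) = 24.590 − 19.775 = 4.815
ΔCt(differentiated) = 28.215 − 19.800 = 8.415
ΔΔCt = 8.415 − 4.815 = 3.600
Fold change = 2^(−3.600) = 0.0825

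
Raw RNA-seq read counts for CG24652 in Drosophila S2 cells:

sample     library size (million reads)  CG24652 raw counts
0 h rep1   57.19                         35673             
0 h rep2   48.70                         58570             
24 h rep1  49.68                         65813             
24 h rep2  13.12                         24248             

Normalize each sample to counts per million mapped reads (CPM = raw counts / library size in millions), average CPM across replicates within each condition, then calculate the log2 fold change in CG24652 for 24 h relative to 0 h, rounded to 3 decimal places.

CPM(0 h rep1) = 35673 / 57.19 = 623.7629
CPM(0 h rep2) = 58570 / 48.70 = 1202.6694
CPM(24 h rep1) = 65813 / 49.68 = 1324.7383
CPM(24 h rep2) = 24248 / 13.12 = 1848.1707
mean CPM(0 h) = 913.2162; mean CPM(24 h) = 1586.4545
Fold change = 1586.4545 / 913.2162 = 1.73722
log2(1.73722) = 0.7968

0.797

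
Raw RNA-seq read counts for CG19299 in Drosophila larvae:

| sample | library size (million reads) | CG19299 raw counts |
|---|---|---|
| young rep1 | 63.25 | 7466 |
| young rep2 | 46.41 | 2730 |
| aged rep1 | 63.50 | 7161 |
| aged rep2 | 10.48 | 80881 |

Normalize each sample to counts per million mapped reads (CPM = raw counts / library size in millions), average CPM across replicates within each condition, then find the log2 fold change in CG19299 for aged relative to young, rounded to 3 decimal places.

5.468

CPM(young rep1) = 7466 / 63.25 = 118.0395
CPM(young rep2) = 2730 / 46.41 = 58.8235
CPM(aged rep1) = 7161 / 63.50 = 112.7717
CPM(aged rep2) = 80881 / 10.48 = 7717.6527
mean CPM(young) = 88.4315; mean CPM(aged) = 3915.2122
Fold change = 3915.2122 / 88.4315 = 44.27394
log2(44.27394) = 5.4684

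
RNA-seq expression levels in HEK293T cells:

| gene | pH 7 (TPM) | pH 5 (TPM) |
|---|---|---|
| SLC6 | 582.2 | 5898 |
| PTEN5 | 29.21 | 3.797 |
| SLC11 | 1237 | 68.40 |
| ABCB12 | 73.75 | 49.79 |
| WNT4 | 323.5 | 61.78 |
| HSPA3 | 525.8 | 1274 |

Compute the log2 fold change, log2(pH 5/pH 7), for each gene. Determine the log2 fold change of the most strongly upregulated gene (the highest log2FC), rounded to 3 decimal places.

3.341

log2(5898/582.2) = 3.341  (SLC6)
log2(3.797/29.21) = -2.944  (PTEN5)
log2(68.40/1237) = -4.177  (SLC11)
log2(49.79/73.75) = -0.567  (ABCB12)
log2(61.78/323.5) = -2.389  (WNT4)
log2(1274/525.8) = 1.277  (HSPA3)
SLC6 is most strongly upregulated.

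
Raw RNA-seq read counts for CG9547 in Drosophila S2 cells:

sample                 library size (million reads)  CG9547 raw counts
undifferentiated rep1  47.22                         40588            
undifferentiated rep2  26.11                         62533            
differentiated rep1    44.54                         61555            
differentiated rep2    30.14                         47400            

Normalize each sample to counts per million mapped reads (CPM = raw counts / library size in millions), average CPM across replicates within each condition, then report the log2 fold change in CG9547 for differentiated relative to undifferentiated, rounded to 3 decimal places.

-0.139

CPM(undifferentiated rep1) = 40588 / 47.22 = 859.5510
CPM(undifferentiated rep2) = 62533 / 26.11 = 2394.9828
CPM(differentiated rep1) = 61555 / 44.54 = 1382.0162
CPM(differentiated rep2) = 47400 / 30.14 = 1572.6609
mean CPM(undifferentiated) = 1627.2669; mean CPM(differentiated) = 1477.3385
Fold change = 1477.3385 / 1627.2669 = 0.90786
log2(0.90786) = -0.1395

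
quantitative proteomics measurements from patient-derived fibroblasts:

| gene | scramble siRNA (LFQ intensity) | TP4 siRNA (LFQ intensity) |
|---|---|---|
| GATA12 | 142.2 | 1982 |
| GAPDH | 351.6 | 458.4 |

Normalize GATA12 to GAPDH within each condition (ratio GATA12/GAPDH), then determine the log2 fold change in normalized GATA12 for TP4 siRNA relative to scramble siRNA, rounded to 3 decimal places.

3.418

GATA12/GAPDH (scramble siRNA) = 142.2 / 351.6 = 0.40444
GATA12/GAPDH (TP4 siRNA) = 1982 / 458.4 = 4.3237
Fold change = 4.3237 / 0.40444 = 10.6908
log2(10.6908) = 3.4183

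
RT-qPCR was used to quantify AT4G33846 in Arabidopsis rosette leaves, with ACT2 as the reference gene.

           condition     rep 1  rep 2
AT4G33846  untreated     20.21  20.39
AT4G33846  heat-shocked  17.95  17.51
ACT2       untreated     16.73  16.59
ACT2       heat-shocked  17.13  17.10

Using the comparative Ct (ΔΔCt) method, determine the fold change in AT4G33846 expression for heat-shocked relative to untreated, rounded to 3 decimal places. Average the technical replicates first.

8.140

Mean Ct: AT4G33846 untreated 20.300; AT4G33846 heat-shocked 17.730; ACT2 untreated 16.660; ACT2 heat-shocked 17.115
ΔCt(untreated) = 20.300 − 16.660 = 3.640
ΔCt(heat-shocked) = 17.730 − 17.115 = 0.615
ΔΔCt = 0.615 − 3.640 = -3.025
Fold change = 2^(−(-3.025)) = 2^3.025 = 8.1398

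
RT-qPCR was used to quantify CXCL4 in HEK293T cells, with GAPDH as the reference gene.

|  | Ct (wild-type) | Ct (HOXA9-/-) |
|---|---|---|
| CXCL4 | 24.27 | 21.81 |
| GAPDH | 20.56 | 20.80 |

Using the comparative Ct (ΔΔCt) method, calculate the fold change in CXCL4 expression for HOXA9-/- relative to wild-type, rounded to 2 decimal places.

ΔCt(wild-type) = 24.270 − 20.560 = 3.710
ΔCt(HOXA9-/-) = 21.810 − 20.800 = 1.010
ΔΔCt = 1.010 − 3.710 = -2.700
Fold change = 2^(−(-2.700)) = 2^2.700 = 6.498

6.50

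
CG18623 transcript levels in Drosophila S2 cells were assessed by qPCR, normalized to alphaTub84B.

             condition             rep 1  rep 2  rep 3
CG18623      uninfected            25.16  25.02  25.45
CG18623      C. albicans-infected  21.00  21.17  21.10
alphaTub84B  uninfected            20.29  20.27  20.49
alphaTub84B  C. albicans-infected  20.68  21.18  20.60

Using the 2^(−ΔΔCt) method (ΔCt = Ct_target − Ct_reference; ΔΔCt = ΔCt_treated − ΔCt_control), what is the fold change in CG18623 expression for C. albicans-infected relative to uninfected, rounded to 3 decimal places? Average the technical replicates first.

Mean Ct: CG18623 uninfected 25.210; CG18623 C. albicans-infected 21.090; alphaTub84B uninfected 20.350; alphaTub84B C. albicans-infected 20.820
ΔCt(uninfected) = 25.210 − 20.350 = 4.860
ΔCt(C. albicans-infected) = 21.090 − 20.820 = 0.270
ΔΔCt = 0.270 − 4.860 = -4.590
Fold change = 2^(−(-4.590)) = 2^4.590 = 24.0839

24.084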